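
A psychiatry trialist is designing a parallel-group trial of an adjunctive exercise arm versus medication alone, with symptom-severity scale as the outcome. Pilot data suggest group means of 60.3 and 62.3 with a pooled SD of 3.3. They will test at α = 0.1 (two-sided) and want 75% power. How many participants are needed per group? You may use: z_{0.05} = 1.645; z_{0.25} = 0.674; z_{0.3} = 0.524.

Cohen's d = |M₁ − M₂| / SD_pooled = |60.3 − 62.3| / 3.3 = 2.0 / 3.3 = 0.606.
For two independent groups with equal n: n = 2·((z_{α/2} + z_β) / d)².
z_{α/2} + z_β = 1.645 + 0.674 = 2.319.
n = 2 × (2.319 / 0.606)² = 2 × 3.827² = 2 × 14.64 = 29.3.
Round up to the next whole participant.

n = 30 per group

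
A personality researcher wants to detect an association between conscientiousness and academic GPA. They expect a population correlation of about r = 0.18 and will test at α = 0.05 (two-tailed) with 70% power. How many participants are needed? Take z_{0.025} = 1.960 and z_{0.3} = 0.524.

Fisher's z: C = ½·ln((1+r)/(1−r)) = ½·ln(1.4390) = 0.1820.
n = ((z_{α/2} + z_β)/C)² + 3.
(1.960 + 0.524) / 0.1820 = 2.484 / 0.1820 = 13.648.
n = 13.648² + 3 = 186.28 + 3 = 189.3.
Round up.

n = 190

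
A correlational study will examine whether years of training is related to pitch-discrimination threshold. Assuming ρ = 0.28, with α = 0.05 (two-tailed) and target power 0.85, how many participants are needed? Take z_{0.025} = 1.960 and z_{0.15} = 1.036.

Fisher's z: C = ½·ln((1+r)/(1−r)) = ½·ln(1.7778) = 0.2877.
n = ((z_{α/2} + z_β)/C)² + 3.
(1.960 + 1.036) / 0.2877 = 2.996 / 0.2877 = 10.414.
n = 10.414² + 3 = 108.44 + 3 = 111.4.
Round up.

n = 112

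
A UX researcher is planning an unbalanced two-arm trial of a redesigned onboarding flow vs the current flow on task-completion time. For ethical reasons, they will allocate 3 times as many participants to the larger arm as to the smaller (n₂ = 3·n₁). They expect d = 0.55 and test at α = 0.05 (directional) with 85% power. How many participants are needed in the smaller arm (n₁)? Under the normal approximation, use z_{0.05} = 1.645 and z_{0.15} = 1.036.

With allocation ratio k = n₂/n₁ = 3, Var(x̄₁−x̄₂) = σ²(1/n₁ + 1/(k·n₁)) = σ²·(k+1)/(k·n₁).
So n₁ = (1 + 1/k)·((z_{α} + z_β)/d)² = 1.333 × (2.681/0.55)².
n₁ = 1.333 × 23.76 = 31.7.
Round up: n₁ = 32, giving n₂ = 3 × 32 = 96.

n₁ = 32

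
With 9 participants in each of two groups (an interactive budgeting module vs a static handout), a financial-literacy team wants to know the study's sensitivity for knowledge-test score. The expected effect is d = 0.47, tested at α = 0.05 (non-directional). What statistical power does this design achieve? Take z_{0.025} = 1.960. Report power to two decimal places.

For two equal groups, power = Φ(d·√(n/2) − z_{α/2}).
d·√(n/2) = 0.47 × √(9/2) = 0.47 × 2.121 = 0.997.
z_β = 0.997 − 1.960 = -0.963.
Power = Φ(-0.963) = 0.168.

power ≈ 0.17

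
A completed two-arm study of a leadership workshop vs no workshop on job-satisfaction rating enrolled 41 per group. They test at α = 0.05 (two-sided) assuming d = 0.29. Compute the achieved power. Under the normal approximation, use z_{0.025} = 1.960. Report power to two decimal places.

For two equal groups, power = Φ(d·√(n/2) − z_{α/2}).
d·√(n/2) = 0.29 × √(41/2) = 0.29 × 4.528 = 1.313.
z_β = 1.313 − 1.960 = -0.647.
Power = Φ(-0.647) = 0.259.

power ≈ 0.26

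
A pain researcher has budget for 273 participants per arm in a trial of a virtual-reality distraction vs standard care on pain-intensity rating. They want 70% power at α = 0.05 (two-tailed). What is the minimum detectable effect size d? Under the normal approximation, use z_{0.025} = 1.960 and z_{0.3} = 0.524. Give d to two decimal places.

d_min ≈ 0.21

For two independent groups of n = 273 each: d_min = (z_{α/2} + z_β)·√(2/n).
z-sum = 1.960 + 0.524 = 2.484.
d_min = 2.484 × √(2/273) = 2.484 × 0.0856 = 0.213.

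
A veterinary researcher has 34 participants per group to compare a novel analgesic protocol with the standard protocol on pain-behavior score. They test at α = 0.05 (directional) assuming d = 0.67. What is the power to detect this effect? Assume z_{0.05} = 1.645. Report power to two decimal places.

power ≈ 0.87

For two equal groups, power = Φ(d·√(n/2) − z_{α}).
d·√(n/2) = 0.67 × √(34/2) = 0.67 × 4.123 = 2.762.
z_β = 2.762 − 1.645 = 1.117.
Power = Φ(1.117) = 0.868.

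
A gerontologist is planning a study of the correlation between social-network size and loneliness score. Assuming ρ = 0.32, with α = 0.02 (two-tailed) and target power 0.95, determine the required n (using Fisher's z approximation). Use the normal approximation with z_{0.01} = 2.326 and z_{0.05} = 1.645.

Fisher's z: C = ½·ln((1+r)/(1−r)) = ½·ln(1.9412) = 0.3316.
n = ((z_{α/2} + z_β)/C)² + 3.
(2.326 + 1.645) / 0.3316 = 3.971 / 0.3316 = 11.975.
n = 11.975² + 3 = 143.41 + 3 = 146.4.
Round up.

n = 147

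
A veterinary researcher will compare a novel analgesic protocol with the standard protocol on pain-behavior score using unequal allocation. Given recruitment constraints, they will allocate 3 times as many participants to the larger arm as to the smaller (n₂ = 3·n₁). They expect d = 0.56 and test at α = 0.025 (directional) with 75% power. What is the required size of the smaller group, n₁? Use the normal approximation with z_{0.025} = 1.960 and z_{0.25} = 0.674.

With allocation ratio k = n₂/n₁ = 3, Var(x̄₁−x̄₂) = σ²(1/n₁ + 1/(k·n₁)) = σ²·(k+1)/(k·n₁).
So n₁ = (1 + 1/k)·((z_{α} + z_β)/d)² = 1.333 × (2.634/0.56)².
n₁ = 1.333 × 22.12 = 29.5.
Round up: n₁ = 30, giving n₂ = 3 × 30 = 90.

n₁ = 30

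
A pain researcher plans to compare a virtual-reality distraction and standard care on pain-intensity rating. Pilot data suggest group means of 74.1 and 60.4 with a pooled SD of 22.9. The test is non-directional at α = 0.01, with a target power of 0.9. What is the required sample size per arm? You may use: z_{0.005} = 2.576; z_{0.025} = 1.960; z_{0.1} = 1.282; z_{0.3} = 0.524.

Cohen's d = |M₁ − M₂| / SD_pooled = |74.1 − 60.4| / 22.9 = 13.7 / 22.9 = 0.598.
For two independent groups with equal n: n = 2·((z_{α/2} + z_β) / d)².
z_{α/2} + z_β = 2.576 + 1.282 = 3.858.
n = 2 × (3.858 / 0.598)² = 2 × 6.452² = 2 × 41.62 = 83.2.
Round up to the next whole participant.

n = 84 per group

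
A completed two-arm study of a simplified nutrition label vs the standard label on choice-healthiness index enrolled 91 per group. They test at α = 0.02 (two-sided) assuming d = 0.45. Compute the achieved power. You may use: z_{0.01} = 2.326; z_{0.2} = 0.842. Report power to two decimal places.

For two equal groups, power = Φ(d·√(n/2) − z_{α/2}).
d·√(n/2) = 0.45 × √(91/2) = 0.45 × 6.745 = 3.035.
z_β = 3.035 − 2.326 = 0.709.
Power = Φ(0.709) = 0.761.

power ≈ 0.76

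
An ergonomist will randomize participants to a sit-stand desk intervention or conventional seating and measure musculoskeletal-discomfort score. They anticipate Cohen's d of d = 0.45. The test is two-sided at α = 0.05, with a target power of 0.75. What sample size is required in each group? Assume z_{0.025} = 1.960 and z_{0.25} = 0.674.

n = 69 per group

For two independent groups with equal n: n = 2·((z_{α/2} + z_β) / d)².
z_{α/2} + z_β = 1.960 + 0.674 = 2.634.
n = 2 × (2.634 / 0.45)² = 2 × 5.853² = 2 × 34.26 = 68.5.
Round up to the next whole participant.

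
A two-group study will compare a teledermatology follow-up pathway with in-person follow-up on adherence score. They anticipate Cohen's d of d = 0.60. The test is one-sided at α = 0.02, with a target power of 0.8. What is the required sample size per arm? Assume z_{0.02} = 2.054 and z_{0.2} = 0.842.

n = 47 per group

For two independent groups with equal n: n = 2·((z_{α} + z_β) / d)².
z_{α} + z_β = 2.054 + 0.842 = 2.896.
n = 2 × (2.896 / 0.60)² = 2 × 4.827² = 2 × 23.30 = 46.6.
Round up to the next whole participant.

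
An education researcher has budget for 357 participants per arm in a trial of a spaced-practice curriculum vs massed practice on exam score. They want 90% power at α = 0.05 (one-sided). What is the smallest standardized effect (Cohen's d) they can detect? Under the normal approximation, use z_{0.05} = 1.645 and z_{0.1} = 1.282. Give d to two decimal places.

d_min ≈ 0.22

For two independent groups of n = 357 each: d_min = (z_{α} + z_β)·√(2/n).
z-sum = 1.645 + 1.282 = 2.927.
d_min = 2.927 × √(2/357) = 2.927 × 0.0748 = 0.219.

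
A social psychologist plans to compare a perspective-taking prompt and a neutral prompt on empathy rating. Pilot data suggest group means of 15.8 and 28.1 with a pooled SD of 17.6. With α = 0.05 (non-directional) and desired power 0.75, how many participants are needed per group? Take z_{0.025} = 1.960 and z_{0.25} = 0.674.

Cohen's d = |M₁ − M₂| / SD_pooled = |15.8 − 28.1| / 17.6 = 12.3 / 17.6 = 0.699.
For two independent groups with equal n: n = 2·((z_{α/2} + z_β) / d)².
z_{α/2} + z_β = 1.960 + 0.674 = 2.634.
n = 2 × (2.634 / 0.699)² = 2 × 3.768² = 2 × 14.20 = 28.4.
Round up to the next whole participant.

n = 29 per group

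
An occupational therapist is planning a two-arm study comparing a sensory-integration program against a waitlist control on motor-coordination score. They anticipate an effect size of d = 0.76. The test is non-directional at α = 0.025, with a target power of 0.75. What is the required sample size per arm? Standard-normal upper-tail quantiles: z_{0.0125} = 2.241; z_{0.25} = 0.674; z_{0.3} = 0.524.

n = 30 per group

For two independent groups with equal n: n = 2·((z_{α/2} + z_β) / d)².
z_{α/2} + z_β = 2.241 + 0.674 = 2.915.
n = 2 × (2.915 / 0.76)² = 2 × 3.836² = 2 × 14.71 = 29.4.
Round up to the next whole participant.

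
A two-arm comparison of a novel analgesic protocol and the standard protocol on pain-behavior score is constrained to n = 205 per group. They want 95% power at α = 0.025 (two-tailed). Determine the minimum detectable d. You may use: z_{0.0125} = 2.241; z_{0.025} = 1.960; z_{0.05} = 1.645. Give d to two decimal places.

d_min ≈ 0.38

For two independent groups of n = 205 each: d_min = (z_{α/2} + z_β)·√(2/n).
z-sum = 2.241 + 1.645 = 3.886.
d_min = 3.886 × √(2/205) = 3.886 × 0.0988 = 0.384.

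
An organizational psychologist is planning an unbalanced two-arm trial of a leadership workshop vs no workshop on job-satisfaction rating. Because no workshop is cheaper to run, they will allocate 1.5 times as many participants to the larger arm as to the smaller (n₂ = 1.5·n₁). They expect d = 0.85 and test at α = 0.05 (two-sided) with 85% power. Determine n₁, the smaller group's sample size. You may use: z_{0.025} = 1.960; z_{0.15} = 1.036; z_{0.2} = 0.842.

n₁ = 21

With allocation ratio k = n₂/n₁ = 1.5, Var(x̄₁−x̄₂) = σ²(1/n₁ + 1/(k·n₁)) = σ²·(k+1)/(k·n₁).
So n₁ = (1 + 1/k)·((z_{α/2} + z_β)/d)² = 1.667 × (2.996/0.85)².
n₁ = 1.667 × 12.42 = 20.7.
Round up: n₁ = 21, giving n₂ = ⌈1.5 × 21⌉ = ⌈31.5⌉ = 32.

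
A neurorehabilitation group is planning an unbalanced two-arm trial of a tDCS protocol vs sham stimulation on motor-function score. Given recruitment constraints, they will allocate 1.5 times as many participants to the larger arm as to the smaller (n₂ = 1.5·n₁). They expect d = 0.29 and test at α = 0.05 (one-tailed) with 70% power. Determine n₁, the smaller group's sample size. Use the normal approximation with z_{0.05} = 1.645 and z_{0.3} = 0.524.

n₁ = 94

With allocation ratio k = n₂/n₁ = 1.5, Var(x̄₁−x̄₂) = σ²(1/n₁ + 1/(k·n₁)) = σ²·(k+1)/(k·n₁).
So n₁ = (1 + 1/k)·((z_{α} + z_β)/d)² = 1.667 × (2.169/0.29)².
n₁ = 1.667 × 55.94 = 93.2.
Round up: n₁ = 94, giving n₂ = 1.5 × 94 = 141.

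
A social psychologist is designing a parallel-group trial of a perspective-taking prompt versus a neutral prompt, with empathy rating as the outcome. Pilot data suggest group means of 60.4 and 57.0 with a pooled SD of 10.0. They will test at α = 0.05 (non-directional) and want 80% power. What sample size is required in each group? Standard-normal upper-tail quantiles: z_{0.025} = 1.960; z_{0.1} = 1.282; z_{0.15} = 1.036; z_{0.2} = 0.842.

n = 136 per group

Cohen's d = |M₁ − M₂| / SD_pooled = |60.4 − 57.0| / 10.0 = 3.4 / 10.0 = 0.340.
For two independent groups with equal n: n = 2·((z_{α/2} + z_β) / d)².
z_{α/2} + z_β = 1.960 + 0.842 = 2.802.
n = 2 × (2.802 / 0.340)² = 2 × 8.241² = 2 × 67.92 = 135.8.
Round up to the next whole participant.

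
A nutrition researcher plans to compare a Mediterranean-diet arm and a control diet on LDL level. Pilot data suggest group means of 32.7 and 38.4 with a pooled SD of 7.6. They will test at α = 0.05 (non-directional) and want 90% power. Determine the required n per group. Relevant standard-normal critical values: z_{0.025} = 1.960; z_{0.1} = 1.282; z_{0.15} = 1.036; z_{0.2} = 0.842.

Cohen's d = |M₁ − M₂| / SD_pooled = |32.7 − 38.4| / 7.6 = 5.7 / 7.6 = 0.750.
For two independent groups with equal n: n = 2·((z_{α/2} + z_β) / d)².
z_{α/2} + z_β = 1.960 + 1.282 = 3.242.
n = 2 × (3.242 / 0.750)² = 2 × 4.323² = 2 × 18.69 = 37.4.
Round up to the next whole participant.

n = 38 per group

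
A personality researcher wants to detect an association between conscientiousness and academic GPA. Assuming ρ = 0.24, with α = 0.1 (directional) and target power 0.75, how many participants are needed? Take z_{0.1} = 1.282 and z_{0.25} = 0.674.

Fisher's z: C = ½·ln((1+r)/(1−r)) = ½·ln(1.6316) = 0.2448.
n = ((z_{α} + z_β)/C)² + 3.
(1.282 + 0.674) / 0.2448 = 1.956 / 0.2448 = 7.990.
n = 7.990² + 3 = 63.84 + 3 = 66.8.
Round up.

n = 67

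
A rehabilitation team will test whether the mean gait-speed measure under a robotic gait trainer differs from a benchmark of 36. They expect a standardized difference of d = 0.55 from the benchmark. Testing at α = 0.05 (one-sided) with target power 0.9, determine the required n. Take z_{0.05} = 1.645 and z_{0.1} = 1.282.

For a one-sample test: n = ((z_{α} + z_β) / d)².
z_{α} + z_β = 1.645 + 1.282 = 2.927.
n = (2.927 / 0.55)² = 5.322² = 28.32.
Round up.

n = 29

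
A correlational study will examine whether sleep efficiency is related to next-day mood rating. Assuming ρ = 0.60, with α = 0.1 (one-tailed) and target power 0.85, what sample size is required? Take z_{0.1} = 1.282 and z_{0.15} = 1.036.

Fisher's z: C = ½·ln((1+r)/(1−r)) = ½·ln(4.0000) = 0.6931.
n = ((z_{α} + z_β)/C)² + 3.
(1.282 + 1.036) / 0.6931 = 2.318 / 0.6931 = 3.344.
n = 3.344² + 3 = 11.18 + 3 = 14.2.
Round up.

n = 15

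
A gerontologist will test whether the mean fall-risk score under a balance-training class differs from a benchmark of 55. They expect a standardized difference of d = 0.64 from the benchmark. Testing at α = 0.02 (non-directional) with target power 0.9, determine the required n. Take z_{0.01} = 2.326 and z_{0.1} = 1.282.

For a one-sample test: n = ((z_{α/2} + z_β) / d)².
z_{α/2} + z_β = 2.326 + 1.282 = 3.608.
n = (3.608 / 0.64)² = 5.638² = 31.78.
Round up.

n = 32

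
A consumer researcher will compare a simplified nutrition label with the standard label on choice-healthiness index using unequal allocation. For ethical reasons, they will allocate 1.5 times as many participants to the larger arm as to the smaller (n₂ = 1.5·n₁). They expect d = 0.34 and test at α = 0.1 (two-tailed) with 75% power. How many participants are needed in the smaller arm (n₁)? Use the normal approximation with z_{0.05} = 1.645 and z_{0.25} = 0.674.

With allocation ratio k = n₂/n₁ = 1.5, Var(x̄₁−x̄₂) = σ²(1/n₁ + 1/(k·n₁)) = σ²·(k+1)/(k·n₁).
So n₁ = (1 + 1/k)·((z_{α/2} + z_β)/d)² = 1.667 × (2.319/0.34)².
n₁ = 1.667 × 46.52 = 77.5.
Round up: n₁ = 78, giving n₂ = 1.5 × 78 = 117.

n₁ = 78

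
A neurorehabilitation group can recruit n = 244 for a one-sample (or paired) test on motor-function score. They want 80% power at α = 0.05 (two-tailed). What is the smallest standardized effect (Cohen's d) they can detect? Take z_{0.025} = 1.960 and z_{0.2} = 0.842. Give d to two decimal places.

d_min ≈ 0.18

For a single sample (or paired design) of n = 244: d_min = (z_{α/2} + z_β)/√n.
z-sum = 1.960 + 0.842 = 2.802.
d_min = 2.802 / √244 = 2.802 / 15.620 = 0.179.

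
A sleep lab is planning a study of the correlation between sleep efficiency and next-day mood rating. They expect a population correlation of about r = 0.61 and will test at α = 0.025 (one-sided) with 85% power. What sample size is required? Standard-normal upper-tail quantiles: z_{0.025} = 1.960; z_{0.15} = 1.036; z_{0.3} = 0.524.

Fisher's z: C = ½·ln((1+r)/(1−r)) = ½·ln(4.1282) = 0.7089.
n = ((z_{α} + z_β)/C)² + 3.
(1.960 + 1.036) / 0.7089 = 2.996 / 0.7089 = 4.226.
n = 4.226² + 3 = 17.86 + 3 = 20.9.
Round up.

n = 21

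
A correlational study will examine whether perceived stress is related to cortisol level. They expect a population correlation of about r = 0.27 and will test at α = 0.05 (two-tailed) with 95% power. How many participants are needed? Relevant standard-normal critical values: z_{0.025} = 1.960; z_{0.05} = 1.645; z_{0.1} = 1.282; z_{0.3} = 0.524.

n = 173

Fisher's z: C = ½·ln((1+r)/(1−r)) = ½·ln(1.7397) = 0.2769.
n = ((z_{α/2} + z_β)/C)² + 3.
(1.960 + 1.645) / 0.2769 = 3.605 / 0.2769 = 13.019.
n = 13.019² + 3 = 169.50 + 3 = 172.5.
Round up.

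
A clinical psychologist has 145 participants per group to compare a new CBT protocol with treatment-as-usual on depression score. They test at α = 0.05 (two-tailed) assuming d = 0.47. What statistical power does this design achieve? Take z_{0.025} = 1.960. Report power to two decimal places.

power ≈ 0.98

For two equal groups, power = Φ(d·√(n/2) − z_{α/2}).
d·√(n/2) = 0.47 × √(145/2) = 0.47 × 8.515 = 4.002.
z_β = 4.002 − 1.960 = 2.042.
Power = Φ(2.042) = 0.979.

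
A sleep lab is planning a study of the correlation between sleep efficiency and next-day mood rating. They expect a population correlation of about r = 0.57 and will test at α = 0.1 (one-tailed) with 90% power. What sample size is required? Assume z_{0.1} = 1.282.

n = 19

Fisher's z: C = ½·ln((1+r)/(1−r)) = ½·ln(3.6512) = 0.6475.
n = ((z_{α} + z_β)/C)² + 3.
(1.282 + 1.282) / 0.6475 = 2.564 / 0.6475 = 3.960.
n = 3.960² + 3 = 15.68 + 3 = 18.7.
Round up.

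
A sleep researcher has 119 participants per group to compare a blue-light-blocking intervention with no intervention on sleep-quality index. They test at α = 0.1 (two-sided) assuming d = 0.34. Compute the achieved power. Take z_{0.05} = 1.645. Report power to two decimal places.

power ≈ 0.84

For two equal groups, power = Φ(d·√(n/2) − z_{α/2}).
d·√(n/2) = 0.34 × √(119/2) = 0.34 × 7.714 = 2.623.
z_β = 2.623 − 1.645 = 0.978.
Power = Φ(0.978) = 0.836.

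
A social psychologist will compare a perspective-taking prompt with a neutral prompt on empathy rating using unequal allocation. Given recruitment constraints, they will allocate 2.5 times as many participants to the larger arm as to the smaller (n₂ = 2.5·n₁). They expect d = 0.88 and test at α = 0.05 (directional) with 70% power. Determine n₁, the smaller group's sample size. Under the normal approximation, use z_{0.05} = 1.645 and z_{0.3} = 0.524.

With allocation ratio k = n₂/n₁ = 2.5, Var(x̄₁−x̄₂) = σ²(1/n₁ + 1/(k·n₁)) = σ²·(k+1)/(k·n₁).
So n₁ = (1 + 1/k)·((z_{α} + z_β)/d)² = 1.400 × (2.169/0.88)².
n₁ = 1.400 × 6.08 = 8.5.
Round up: n₁ = 9, giving n₂ = ⌈2.5 × 9⌉ = ⌈22.5⌉ = 23.

n₁ = 9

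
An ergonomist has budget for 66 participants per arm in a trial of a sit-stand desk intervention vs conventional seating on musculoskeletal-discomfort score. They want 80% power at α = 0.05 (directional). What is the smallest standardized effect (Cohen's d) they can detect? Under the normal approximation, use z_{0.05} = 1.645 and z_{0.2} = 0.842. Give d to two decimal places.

d_min ≈ 0.43

For two independent groups of n = 66 each: d_min = (z_{α} + z_β)·√(2/n).
z-sum = 1.645 + 0.842 = 2.487.
d_min = 2.487 × √(2/66) = 2.487 × 0.1741 = 0.433.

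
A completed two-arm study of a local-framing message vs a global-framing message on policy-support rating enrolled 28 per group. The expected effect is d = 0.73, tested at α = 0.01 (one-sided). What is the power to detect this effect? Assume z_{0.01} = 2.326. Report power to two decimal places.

power ≈ 0.66

For two equal groups, power = Φ(d·√(n/2) − z_{α}).
d·√(n/2) = 0.73 × √(28/2) = 0.73 × 3.742 = 2.731.
z_β = 2.731 − 2.326 = 0.405.
Power = Φ(0.405) = 0.657.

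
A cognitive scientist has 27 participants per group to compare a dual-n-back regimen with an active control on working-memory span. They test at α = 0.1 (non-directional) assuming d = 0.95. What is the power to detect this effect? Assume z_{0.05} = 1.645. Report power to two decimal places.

power ≈ 0.97

For two equal groups, power = Φ(d·√(n/2) − z_{α/2}).
d·√(n/2) = 0.95 × √(27/2) = 0.95 × 3.674 = 3.491.
z_β = 3.491 − 1.645 = 1.846.
Power = Φ(1.846) = 0.968.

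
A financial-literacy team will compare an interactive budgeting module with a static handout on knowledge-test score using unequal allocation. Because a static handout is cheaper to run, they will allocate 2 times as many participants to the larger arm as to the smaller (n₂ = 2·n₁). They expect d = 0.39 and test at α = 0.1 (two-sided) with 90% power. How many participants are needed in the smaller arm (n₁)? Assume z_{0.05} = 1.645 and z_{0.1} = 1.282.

With allocation ratio k = n₂/n₁ = 2, Var(x̄₁−x̄₂) = σ²(1/n₁ + 1/(k·n₁)) = σ²·(k+1)/(k·n₁).
So n₁ = (1 + 1/k)·((z_{α/2} + z_β)/d)² = 1.500 × (2.927/0.39)².
n₁ = 1.500 × 56.33 = 84.5.
Round up: n₁ = 85, giving n₂ = 2 × 85 = 170.

n₁ = 85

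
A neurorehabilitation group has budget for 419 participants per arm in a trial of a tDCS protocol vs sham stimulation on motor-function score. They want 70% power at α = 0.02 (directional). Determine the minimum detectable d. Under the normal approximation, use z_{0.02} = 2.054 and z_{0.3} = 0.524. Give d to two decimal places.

For two independent groups of n = 419 each: d_min = (z_{α} + z_β)·√(2/n).
z-sum = 2.054 + 0.524 = 2.578.
d_min = 2.578 × √(2/419) = 2.578 × 0.0691 = 0.178.

d_min ≈ 0.18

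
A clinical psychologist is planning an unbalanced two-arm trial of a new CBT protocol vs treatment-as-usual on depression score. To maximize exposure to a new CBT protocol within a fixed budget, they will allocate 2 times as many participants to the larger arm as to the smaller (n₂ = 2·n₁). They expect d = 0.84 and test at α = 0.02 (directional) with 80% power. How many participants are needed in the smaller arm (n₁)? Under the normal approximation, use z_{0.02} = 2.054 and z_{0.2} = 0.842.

With allocation ratio k = n₂/n₁ = 2, Var(x̄₁−x̄₂) = σ²(1/n₁ + 1/(k·n₁)) = σ²·(k+1)/(k·n₁).
So n₁ = (1 + 1/k)·((z_{α} + z_β)/d)² = 1.500 × (2.896/0.84)².
n₁ = 1.500 × 11.89 = 17.8.
Round up: n₁ = 18, giving n₂ = 2 × 18 = 36.

n₁ = 18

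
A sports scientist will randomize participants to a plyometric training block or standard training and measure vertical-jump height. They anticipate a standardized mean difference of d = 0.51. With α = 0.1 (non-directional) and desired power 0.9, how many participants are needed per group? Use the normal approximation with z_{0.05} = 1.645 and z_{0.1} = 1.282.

For two independent groups with equal n: n = 2·((z_{α/2} + z_β) / d)².
z_{α/2} + z_β = 1.645 + 1.282 = 2.927.
n = 2 × (2.927 / 0.51)² = 2 × 5.739² = 2 × 32.94 = 65.9.
Round up to the next whole participant.

n = 66 per group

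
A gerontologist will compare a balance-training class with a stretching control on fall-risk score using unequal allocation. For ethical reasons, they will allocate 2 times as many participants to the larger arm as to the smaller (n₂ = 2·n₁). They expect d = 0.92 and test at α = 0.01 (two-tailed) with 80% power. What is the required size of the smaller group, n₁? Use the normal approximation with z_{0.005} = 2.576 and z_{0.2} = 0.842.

n₁ = 21

With allocation ratio k = n₂/n₁ = 2, Var(x̄₁−x̄₂) = σ²(1/n₁ + 1/(k·n₁)) = σ²·(k+1)/(k·n₁).
So n₁ = (1 + 1/k)·((z_{α/2} + z_β)/d)² = 1.500 × (3.418/0.92)².
n₁ = 1.500 × 13.80 = 20.7.
Round up: n₁ = 21, giving n₂ = 2 × 21 = 42.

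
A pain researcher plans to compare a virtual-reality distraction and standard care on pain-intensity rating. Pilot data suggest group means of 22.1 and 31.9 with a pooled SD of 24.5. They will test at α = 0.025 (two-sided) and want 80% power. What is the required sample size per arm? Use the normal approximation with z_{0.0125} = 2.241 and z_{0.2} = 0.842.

n = 119 per group

Cohen's d = |M₁ − M₂| / SD_pooled = |22.1 − 31.9| / 24.5 = 9.8 / 24.5 = 0.400.
For two independent groups with equal n: n = 2·((z_{α/2} + z_β) / d)².
z_{α/2} + z_β = 2.241 + 0.842 = 3.083.
n = 2 × (3.083 / 0.400)² = 2 × 7.708² = 2 × 59.41 = 118.8.
Round up to the next whole participant.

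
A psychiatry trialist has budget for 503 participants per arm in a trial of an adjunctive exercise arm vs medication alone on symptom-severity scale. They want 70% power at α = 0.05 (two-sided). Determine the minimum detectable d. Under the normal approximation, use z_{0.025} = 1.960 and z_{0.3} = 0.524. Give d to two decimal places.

d_min ≈ 0.16

For two independent groups of n = 503 each: d_min = (z_{α/2} + z_β)·√(2/n).
z-sum = 1.960 + 0.524 = 2.484.
d_min = 2.484 × √(2/503) = 2.484 × 0.0631 = 0.157.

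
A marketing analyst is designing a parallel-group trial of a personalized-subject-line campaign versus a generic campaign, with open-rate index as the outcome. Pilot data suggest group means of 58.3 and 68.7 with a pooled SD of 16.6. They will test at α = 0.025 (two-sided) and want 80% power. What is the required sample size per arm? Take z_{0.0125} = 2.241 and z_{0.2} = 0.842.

n = 49 per group

Cohen's d = |M₁ − M₂| / SD_pooled = |58.3 − 68.7| / 16.6 = 10.4 / 16.6 = 0.627.
For two independent groups with equal n: n = 2·((z_{α/2} + z_β) / d)².
z_{α/2} + z_β = 2.241 + 0.842 = 3.083.
n = 2 × (3.083 / 0.627)² = 2 × 4.917² = 2 × 24.18 = 48.4.
Round up to the next whole participant.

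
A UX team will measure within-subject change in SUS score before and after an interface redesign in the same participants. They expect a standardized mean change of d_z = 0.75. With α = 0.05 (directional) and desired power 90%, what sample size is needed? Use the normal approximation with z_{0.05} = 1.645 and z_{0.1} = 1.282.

n = 16 pairs

For a paired (one-sample on differences) test: n = ((z_{α} + z_β) / d)².
z_{α} + z_β = 1.645 + 1.282 = 2.927.
n = (2.927 / 0.75)² = 3.903² = 15.23.
Round up.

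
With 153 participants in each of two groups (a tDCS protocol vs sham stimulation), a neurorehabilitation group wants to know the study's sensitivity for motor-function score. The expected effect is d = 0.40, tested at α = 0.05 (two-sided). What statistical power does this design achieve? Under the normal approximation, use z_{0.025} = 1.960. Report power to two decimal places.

For two equal groups, power = Φ(d·√(n/2) − z_{α/2}).
d·√(n/2) = 0.40 × √(153/2) = 0.40 × 8.746 = 3.499.
z_β = 3.499 − 1.960 = 1.539.
Power = Φ(1.539) = 0.938.

power ≈ 0.94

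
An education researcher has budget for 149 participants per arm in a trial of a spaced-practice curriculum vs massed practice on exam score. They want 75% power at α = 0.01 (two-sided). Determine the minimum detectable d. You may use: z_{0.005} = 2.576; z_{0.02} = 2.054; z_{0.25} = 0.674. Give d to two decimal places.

d_min ≈ 0.38

For two independent groups of n = 149 each: d_min = (z_{α/2} + z_β)·√(2/n).
z-sum = 2.576 + 0.674 = 3.250.
d_min = 3.250 × √(2/149) = 3.250 × 0.1159 = 0.377.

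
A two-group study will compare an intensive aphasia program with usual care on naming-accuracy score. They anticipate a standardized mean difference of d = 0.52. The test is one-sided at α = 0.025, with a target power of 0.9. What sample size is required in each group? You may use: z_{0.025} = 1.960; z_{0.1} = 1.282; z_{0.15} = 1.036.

n = 78 per group

For two independent groups with equal n: n = 2·((z_{α} + z_β) / d)².
z_{α} + z_β = 1.960 + 1.282 = 3.242.
n = 2 × (3.242 / 0.52)² = 2 × 6.235² = 2 × 38.87 = 77.7.
Round up to the next whole participant.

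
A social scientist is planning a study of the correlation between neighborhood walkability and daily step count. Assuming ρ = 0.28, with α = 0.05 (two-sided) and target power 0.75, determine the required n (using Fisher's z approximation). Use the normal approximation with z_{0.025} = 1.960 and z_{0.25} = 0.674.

Fisher's z: C = ½·ln((1+r)/(1−r)) = ½·ln(1.7778) = 0.2877.
n = ((z_{α/2} + z_β)/C)² + 3.
(1.960 + 0.674) / 0.2877 = 2.634 / 0.2877 = 9.155.
n = 9.155² + 3 = 83.82 + 3 = 86.8.
Round up.

n = 87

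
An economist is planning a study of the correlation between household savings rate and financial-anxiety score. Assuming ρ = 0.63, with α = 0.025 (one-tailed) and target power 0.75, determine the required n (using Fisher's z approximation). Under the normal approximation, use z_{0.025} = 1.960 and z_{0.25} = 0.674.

n = 16

Fisher's z: C = ½·ln((1+r)/(1−r)) = ½·ln(4.4054) = 0.7414.
n = ((z_{α} + z_β)/C)² + 3.
(1.960 + 0.674) / 0.7414 = 2.634 / 0.7414 = 3.553.
n = 3.553² + 3 = 12.62 + 3 = 15.6.
Round up.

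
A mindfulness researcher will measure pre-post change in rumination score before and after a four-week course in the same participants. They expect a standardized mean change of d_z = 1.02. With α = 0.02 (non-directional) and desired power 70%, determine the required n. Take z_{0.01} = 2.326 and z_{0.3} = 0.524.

n = 8 pairs

For a paired (one-sample on differences) test: n = ((z_{α/2} + z_β) / d)².
z_{α/2} + z_β = 2.326 + 0.524 = 2.850.
n = (2.850 / 1.02)² = 2.794² = 7.81.
Round up.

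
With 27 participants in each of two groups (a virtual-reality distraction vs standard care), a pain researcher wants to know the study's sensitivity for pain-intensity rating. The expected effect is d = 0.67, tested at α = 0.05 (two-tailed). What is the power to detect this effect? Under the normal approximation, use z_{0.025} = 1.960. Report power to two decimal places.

For two equal groups, power = Φ(d·√(n/2) − z_{α/2}).
d·√(n/2) = 0.67 × √(27/2) = 0.67 × 3.674 = 2.462.
z_β = 2.462 − 1.960 = 0.502.
Power = Φ(0.502) = 0.692.

power ≈ 0.69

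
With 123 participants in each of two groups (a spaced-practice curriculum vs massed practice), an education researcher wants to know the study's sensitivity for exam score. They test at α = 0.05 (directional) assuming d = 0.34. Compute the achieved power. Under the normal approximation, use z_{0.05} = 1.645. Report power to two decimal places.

power ≈ 0.85

For two equal groups, power = Φ(d·√(n/2) − z_{α}).
d·√(n/2) = 0.34 × √(123/2) = 0.34 × 7.842 = 2.666.
z_β = 2.666 − 1.645 = 1.021.
Power = Φ(1.021) = 0.846.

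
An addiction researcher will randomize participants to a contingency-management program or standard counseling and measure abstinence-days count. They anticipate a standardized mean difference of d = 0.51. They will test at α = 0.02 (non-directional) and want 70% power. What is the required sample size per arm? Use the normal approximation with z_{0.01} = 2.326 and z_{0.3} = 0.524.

n = 63 per group

For two independent groups with equal n: n = 2·((z_{α/2} + z_β) / d)².
z_{α/2} + z_β = 2.326 + 0.524 = 2.850.
n = 2 × (2.850 / 0.51)² = 2 × 5.588² = 2 × 31.23 = 62.5.
Round up to the next whole participant.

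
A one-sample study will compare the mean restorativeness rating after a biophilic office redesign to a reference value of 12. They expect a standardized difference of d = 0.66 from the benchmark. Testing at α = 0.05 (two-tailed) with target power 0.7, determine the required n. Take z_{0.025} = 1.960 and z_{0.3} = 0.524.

n = 15

For a one-sample test: n = ((z_{α/2} + z_β) / d)².
z_{α/2} + z_β = 1.960 + 0.524 = 2.484.
n = (2.484 / 0.66)² = 3.764² = 14.16.
Round up.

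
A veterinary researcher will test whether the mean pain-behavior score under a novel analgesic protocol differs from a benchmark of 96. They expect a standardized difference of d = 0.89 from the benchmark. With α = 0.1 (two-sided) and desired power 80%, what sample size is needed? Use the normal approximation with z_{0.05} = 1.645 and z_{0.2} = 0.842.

n = 8

For a one-sample test: n = ((z_{α/2} + z_β) / d)².
z_{α/2} + z_β = 1.645 + 0.842 = 2.487.
n = (2.487 / 0.89)² = 2.794² = 7.81.
Round up.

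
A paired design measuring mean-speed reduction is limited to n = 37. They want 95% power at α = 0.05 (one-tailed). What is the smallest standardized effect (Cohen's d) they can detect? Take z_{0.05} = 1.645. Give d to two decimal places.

d_min ≈ 0.54

For a single sample (or paired design) of n = 37: d_min = (z_{α} + z_β)/√n.
z-sum = 1.645 + 1.645 = 3.290.
d_min = 3.290 / √37 = 3.290 / 6.083 = 0.541.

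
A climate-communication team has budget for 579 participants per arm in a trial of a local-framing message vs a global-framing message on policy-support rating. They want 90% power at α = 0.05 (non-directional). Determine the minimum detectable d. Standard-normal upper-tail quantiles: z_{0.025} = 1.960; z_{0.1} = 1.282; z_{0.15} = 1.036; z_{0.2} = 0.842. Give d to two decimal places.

d_min ≈ 0.19

For two independent groups of n = 579 each: d_min = (z_{α/2} + z_β)·√(2/n).
z-sum = 1.960 + 1.282 = 3.242.
d_min = 3.242 × √(2/579) = 3.242 × 0.0588 = 0.191.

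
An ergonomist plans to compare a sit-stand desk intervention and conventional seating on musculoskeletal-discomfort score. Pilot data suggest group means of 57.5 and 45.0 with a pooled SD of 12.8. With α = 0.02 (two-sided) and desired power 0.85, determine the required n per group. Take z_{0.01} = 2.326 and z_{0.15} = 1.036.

Cohen's d = |M₁ − M₂| / SD_pooled = |57.5 − 45.0| / 12.8 = 12.5 / 12.8 = 0.977.
For two independent groups with equal n: n = 2·((z_{α/2} + z_β) / d)².
z_{α/2} + z_β = 2.326 + 1.036 = 3.362.
n = 2 × (3.362 / 0.977)² = 2 × 3.441² = 2 × 11.84 = 23.7.
Round up to the next whole participant.

n = 24 per group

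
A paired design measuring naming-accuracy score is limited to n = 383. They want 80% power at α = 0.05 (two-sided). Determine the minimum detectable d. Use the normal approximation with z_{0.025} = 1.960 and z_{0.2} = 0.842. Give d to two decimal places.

d_min ≈ 0.14

For a single sample (or paired design) of n = 383: d_min = (z_{α/2} + z_β)/√n.
z-sum = 1.960 + 0.842 = 2.802.
d_min = 2.802 / √383 = 2.802 / 19.570 = 0.143.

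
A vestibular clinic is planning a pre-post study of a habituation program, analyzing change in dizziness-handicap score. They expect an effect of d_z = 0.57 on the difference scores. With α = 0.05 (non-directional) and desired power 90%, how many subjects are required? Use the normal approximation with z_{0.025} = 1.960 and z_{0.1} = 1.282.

n = 33 pairs

For a paired (one-sample on differences) test: n = ((z_{α/2} + z_β) / d)².
z_{α/2} + z_β = 1.960 + 1.282 = 3.242.
n = (3.242 / 0.57)² = 5.688² = 32.35.
Round up.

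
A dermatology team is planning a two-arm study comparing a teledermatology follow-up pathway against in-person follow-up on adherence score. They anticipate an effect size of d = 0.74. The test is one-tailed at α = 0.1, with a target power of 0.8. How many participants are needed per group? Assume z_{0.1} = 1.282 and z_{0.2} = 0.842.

n = 17 per group

For two independent groups with equal n: n = 2·((z_{α} + z_β) / d)².
z_{α} + z_β = 1.282 + 0.842 = 2.124.
n = 2 × (2.124 / 0.74)² = 2 × 2.870² = 2 × 8.24 = 16.5.
Round up to the next whole participant.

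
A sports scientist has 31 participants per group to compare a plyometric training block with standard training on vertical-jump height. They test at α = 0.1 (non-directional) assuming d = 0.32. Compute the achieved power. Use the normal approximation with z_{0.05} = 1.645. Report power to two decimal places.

power ≈ 0.35

For two equal groups, power = Φ(d·√(n/2) − z_{α/2}).
d·√(n/2) = 0.32 × √(31/2) = 0.32 × 3.937 = 1.260.
z_β = 1.260 − 1.645 = -0.385.
Power = Φ(-0.385) = 0.350.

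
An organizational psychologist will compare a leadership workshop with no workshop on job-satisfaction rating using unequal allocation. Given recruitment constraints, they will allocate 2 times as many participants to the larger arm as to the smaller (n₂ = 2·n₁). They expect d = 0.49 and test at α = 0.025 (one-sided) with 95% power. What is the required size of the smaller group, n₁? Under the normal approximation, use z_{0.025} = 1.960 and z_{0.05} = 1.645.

n₁ = 82

With allocation ratio k = n₂/n₁ = 2, Var(x̄₁−x̄₂) = σ²(1/n₁ + 1/(k·n₁)) = σ²·(k+1)/(k·n₁).
So n₁ = (1 + 1/k)·((z_{α} + z_β)/d)² = 1.500 × (3.605/0.49)².
n₁ = 1.500 × 54.13 = 81.2.
Round up: n₁ = 82, giving n₂ = 2 × 82 = 164.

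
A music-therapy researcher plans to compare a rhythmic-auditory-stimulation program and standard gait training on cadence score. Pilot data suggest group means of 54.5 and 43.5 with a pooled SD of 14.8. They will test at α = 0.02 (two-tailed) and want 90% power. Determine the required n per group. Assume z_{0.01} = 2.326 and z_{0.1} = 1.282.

n = 48 per group

Cohen's d = |M₁ − M₂| / SD_pooled = |54.5 − 43.5| / 14.8 = 11.0 / 14.8 = 0.743.
For two independent groups with equal n: n = 2·((z_{α/2} + z_β) / d)².
z_{α/2} + z_β = 2.326 + 1.282 = 3.608.
n = 2 × (3.608 / 0.743)² = 2 × 4.856² = 2 × 23.58 = 47.2.
Round up to the next whole participant.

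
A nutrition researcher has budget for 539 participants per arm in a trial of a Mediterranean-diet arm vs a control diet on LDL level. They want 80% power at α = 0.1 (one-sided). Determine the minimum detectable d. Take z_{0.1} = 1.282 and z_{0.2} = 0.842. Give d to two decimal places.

d_min ≈ 0.13

For two independent groups of n = 539 each: d_min = (z_{α} + z_β)·√(2/n).
z-sum = 1.282 + 0.842 = 2.124.
d_min = 2.124 × √(2/539) = 2.124 × 0.0609 = 0.129.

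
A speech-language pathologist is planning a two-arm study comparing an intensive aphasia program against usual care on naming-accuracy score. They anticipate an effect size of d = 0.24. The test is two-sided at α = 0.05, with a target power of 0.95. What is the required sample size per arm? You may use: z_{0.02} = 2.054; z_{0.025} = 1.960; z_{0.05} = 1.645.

n = 452 per group

For two independent groups with equal n: n = 2·((z_{α/2} + z_β) / d)².
z_{α/2} + z_β = 1.960 + 1.645 = 3.605.
n = 2 × (3.605 / 0.24)² = 2 × 15.021² = 2 × 225.63 = 451.3.
Round up to the next whole participant.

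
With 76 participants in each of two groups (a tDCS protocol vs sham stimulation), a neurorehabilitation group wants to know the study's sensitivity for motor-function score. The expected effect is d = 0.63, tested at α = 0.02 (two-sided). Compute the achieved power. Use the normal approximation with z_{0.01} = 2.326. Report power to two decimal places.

power ≈ 0.94

For two equal groups, power = Φ(d·√(n/2) − z_{α/2}).
d·√(n/2) = 0.63 × √(76/2) = 0.63 × 6.164 = 3.884.
z_β = 3.884 − 2.326 = 1.558.
Power = Φ(1.558) = 0.940.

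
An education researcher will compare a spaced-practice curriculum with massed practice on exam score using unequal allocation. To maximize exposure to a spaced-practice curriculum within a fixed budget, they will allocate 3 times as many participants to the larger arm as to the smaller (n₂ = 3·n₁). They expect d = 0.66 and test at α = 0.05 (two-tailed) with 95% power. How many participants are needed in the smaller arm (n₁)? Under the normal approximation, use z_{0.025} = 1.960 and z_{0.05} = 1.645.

n₁ = 40

With allocation ratio k = n₂/n₁ = 3, Var(x̄₁−x̄₂) = σ²(1/n₁ + 1/(k·n₁)) = σ²·(k+1)/(k·n₁).
So n₁ = (1 + 1/k)·((z_{α/2} + z_β)/d)² = 1.333 × (3.605/0.66)².
n₁ = 1.333 × 29.83 = 39.8.
Round up: n₁ = 40, giving n₂ = 3 × 40 = 120.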